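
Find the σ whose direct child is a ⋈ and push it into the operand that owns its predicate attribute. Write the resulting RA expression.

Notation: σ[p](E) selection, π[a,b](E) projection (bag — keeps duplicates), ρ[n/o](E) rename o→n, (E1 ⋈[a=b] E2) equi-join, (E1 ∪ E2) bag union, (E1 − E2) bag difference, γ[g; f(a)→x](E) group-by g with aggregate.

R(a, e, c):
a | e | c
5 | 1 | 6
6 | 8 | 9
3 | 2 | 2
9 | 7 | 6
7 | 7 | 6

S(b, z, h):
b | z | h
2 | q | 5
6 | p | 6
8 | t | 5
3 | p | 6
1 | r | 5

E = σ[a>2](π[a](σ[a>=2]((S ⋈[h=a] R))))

σ filters on a, owned by the right side.
E' = σ[a>2](π[a]((S ⋈[h=a] σ[a>=2](R))))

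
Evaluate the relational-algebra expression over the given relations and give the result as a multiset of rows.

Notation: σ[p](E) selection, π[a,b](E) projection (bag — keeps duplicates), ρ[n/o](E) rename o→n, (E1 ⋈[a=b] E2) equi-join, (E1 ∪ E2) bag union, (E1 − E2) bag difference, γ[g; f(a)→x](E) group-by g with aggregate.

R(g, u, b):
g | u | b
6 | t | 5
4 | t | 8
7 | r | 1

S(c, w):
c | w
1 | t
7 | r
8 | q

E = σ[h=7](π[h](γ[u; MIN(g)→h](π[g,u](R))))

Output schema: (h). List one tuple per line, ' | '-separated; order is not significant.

Per-node cardinality:
  R → 3
  π[g,u](R) → 3
  γ[u; MIN(g)→h](π[g,u](R)) → 2
  π[h](γ[u; MIN(g)→h](π[g,u](R))) → 2
  σ[h=7](π[h](γ[u; MIN(g)→h](π[g,u](R)))) → 1

== RESULT ==
h
7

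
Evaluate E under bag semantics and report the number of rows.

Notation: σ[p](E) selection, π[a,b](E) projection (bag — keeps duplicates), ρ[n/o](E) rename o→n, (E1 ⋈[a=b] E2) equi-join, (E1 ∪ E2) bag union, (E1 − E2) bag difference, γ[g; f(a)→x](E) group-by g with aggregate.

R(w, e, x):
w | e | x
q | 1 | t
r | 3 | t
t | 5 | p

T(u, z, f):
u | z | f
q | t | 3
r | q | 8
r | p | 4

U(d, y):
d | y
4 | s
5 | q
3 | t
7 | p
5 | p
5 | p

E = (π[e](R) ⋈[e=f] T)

Row counts bottom-up:
  R → 3
  π[e](R) → 3
  T → 3
  (π[e](R) ⋈[e=f] T) → 1

|E| = 1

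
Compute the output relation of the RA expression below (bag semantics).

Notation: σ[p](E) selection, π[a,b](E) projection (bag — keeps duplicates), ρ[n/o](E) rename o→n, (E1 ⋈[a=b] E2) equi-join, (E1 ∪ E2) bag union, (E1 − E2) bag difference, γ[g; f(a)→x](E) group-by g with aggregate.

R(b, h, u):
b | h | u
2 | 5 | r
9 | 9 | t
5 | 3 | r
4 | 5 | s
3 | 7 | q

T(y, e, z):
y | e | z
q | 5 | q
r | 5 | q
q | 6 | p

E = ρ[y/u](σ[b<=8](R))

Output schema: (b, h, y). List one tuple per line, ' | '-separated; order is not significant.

Per-node cardinality:
  R → 5
  σ[b<=8](R) → 4
  ρ[y/u](σ[b<=8](R)) → 4

== RESULT ==
b | h | y
2 | 5 | r
3 | 7 | q
4 | 5 | s
5 | 3 | r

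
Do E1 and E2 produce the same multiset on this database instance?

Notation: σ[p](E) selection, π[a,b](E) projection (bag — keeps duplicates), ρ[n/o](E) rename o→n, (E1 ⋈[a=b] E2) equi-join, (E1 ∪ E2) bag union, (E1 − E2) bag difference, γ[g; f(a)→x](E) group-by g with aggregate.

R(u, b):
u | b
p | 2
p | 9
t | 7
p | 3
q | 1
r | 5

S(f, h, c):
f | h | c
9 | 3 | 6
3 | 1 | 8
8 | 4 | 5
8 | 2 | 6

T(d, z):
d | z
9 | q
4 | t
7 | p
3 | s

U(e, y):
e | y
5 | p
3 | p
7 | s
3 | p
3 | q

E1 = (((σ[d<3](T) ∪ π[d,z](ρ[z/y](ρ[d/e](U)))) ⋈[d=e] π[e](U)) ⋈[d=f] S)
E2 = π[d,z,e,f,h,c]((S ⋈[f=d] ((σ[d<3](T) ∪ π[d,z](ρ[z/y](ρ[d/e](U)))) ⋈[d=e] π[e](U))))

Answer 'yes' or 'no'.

E1 stepwise |·|:
  T → 4
  σ[d<3](T) → 0
  U → 5
  ρ[d/e](U) → 5
  ρ[z/y](ρ[d/e](U)) → 5
  π[d,z](ρ[z/y](ρ[d/e](U))) → 5
  (σ[d<3](T) ∪ π[d,z](ρ[z/y](ρ[d/e](U)))) → 5
  U → 5
  π[e](U) → 5
  ((σ[d<3](T) ∪ π[d,z](ρ[z/y](ρ[d/e](U)))) ⋈[d=e] π[e](U)) → 11
  S → 4
  (((σ[d<3](T) ∪ π[d,z](ρ[z/y](ρ[d/e](U)))) ⋈[d=e] π[e](U)) ⋈[d=f] S) → 9
E2 stepwise |·|:
  S → 4
  T → 4
  σ[d<3](T) → 0
  U → 5
  ρ[d/e](U) → 5
  ρ[z/y](ρ[d/e](U)) → 5
  π[d,z](ρ[z/y](ρ[d/e](U))) → 5
  (σ[d<3](T) ∪ π[d,z](ρ[z/y](ρ[d/e](U)))) → 5
  U → 5
  π[e](U) → 5
  ((σ[d<3](T) ∪ π[d,z](ρ[z/y](ρ[d/e](U)))) ⋈[d=e] π[e](U)) → 11
  (S ⋈[f=d] ((σ[d<3](T) ∪ π[d,z](ρ[z/y](ρ[d/e](U)))) ⋈[d=e] π[e](U))) → 9
  π[d,z,e,f,h,c]((S ⋈[f=d] ((σ[d<3](T) ∪ π[d,z](ρ[z/y](ρ[d/e](U)))) ⋈[d=e] π[e](U)))) → 9

E1 and E2 produce the same multiset:
d | z | e | f | h | c
3 | p | 3 | 3 | 1 | 8
3 | p | 3 | 3 | 1 | 8
3 | p | 3 | 3 | 1 | 8
3 | p | 3 | 3 | 1 | 8
3 | p | 3 | 3 | 1 | 8
3 | p | 3 | 3 | 1 | 8
3 | q | 3 | 3 | 1 | 8
3 | q | 3 | 3 | 1 | 8
3 | q | 3 | 3 | 1 | 8

yes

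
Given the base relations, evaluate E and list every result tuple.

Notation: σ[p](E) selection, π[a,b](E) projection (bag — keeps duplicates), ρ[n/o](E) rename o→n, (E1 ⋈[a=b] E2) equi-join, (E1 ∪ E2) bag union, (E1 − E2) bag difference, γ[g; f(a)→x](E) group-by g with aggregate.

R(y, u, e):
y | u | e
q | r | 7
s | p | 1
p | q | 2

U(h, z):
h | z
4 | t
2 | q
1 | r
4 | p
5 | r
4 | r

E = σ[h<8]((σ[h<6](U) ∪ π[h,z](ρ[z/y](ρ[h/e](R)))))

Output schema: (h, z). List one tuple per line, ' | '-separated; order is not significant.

Stepwise |·|:
  U → 6
  σ[h<6](U) → 6
  R → 3
  ρ[h/e](R) → 3
  ρ[z/y](ρ[h/e](R)) → 3
  π[h,z](ρ[z/y](ρ[h/e](R))) → 3
  (σ[h<6](U) ∪ π[h,z](ρ[z/y](ρ[h/e](R)))) → 9
  σ[h<8]((σ[h<6](U) ∪ π[h,z](ρ[z/y](ρ[h/e](R))))) → 9

== RESULT ==
h | z
1 | r
1 | s
2 | p
2 | q
4 | p
4 | r
4 | t
5 | r
7 | q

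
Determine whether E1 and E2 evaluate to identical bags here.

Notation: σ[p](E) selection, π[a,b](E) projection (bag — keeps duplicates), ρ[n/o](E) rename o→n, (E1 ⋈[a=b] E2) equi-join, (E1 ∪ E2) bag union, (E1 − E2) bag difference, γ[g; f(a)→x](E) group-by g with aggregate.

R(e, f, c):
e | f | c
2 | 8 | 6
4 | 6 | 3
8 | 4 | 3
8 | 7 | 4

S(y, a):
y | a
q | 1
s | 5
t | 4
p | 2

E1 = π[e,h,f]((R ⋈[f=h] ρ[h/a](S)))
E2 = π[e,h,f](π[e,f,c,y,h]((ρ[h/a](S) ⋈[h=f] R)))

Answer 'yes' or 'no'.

E1 stepwise |·|:
  R → 4
  S → 4
  ρ[h/a](S) → 4
  (R ⋈[f=h] ρ[h/a](S)) → 1
  π[e,h,f]((R ⋈[f=h] ρ[h/a](S))) → 1
E2 stepwise |·|:
  S → 4
  ρ[h/a](S) → 4
  R → 4
  (ρ[h/a](S) ⋈[h=f] R) → 1
  π[e,f,c,y,h]((ρ[h/a](S) ⋈[h=f] R)) → 1
  π[e,h,f](π[e,f,c,y,h]((ρ[h/a](S) ⋈[h=f] R))) → 1

E1 and E2 produce the same multiset:
e | h | f
8 | 4 | 4

yes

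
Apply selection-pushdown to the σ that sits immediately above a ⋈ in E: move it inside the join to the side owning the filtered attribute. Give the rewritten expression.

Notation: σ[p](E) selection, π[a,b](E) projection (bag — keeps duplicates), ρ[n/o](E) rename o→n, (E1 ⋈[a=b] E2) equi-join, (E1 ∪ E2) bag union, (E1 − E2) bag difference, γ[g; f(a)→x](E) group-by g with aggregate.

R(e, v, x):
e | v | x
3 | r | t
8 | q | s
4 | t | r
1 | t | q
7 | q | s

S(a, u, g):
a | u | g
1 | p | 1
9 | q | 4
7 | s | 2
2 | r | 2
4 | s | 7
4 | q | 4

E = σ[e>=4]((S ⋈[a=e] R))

σ filters on e, owned by the right side.
E' = (S ⋈[a=e] σ[e>=4](R))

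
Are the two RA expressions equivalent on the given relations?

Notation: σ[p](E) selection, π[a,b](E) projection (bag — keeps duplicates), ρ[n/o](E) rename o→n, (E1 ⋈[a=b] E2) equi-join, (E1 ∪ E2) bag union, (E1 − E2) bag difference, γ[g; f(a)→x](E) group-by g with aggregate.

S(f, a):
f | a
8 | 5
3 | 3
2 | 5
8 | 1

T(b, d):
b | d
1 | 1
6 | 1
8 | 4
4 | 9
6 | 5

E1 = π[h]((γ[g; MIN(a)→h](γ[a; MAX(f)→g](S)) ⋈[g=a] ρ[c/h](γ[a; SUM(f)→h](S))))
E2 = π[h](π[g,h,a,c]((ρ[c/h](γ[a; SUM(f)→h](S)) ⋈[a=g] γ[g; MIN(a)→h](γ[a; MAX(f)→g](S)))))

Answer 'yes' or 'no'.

E1 stepwise |·|:
  S → 4
  γ[a; MAX(f)→g](S) → 3
  γ[g; MIN(a)→h](γ[a; MAX(f)→g](S)) → 2
  S → 4
  γ[a; SUM(f)→h](S) → 3
  ρ[c/h](γ[a; SUM(f)→h](S)) → 3
  (γ[g; MIN(a)→h](γ[a; MAX(f)→g](S)) ⋈[g=a] ρ[c/h](γ[a; SUM(f)→h](S))) → 1
  π[h]((γ[g; MIN(a)→h](γ[a; MAX(f)→g](S)) ⋈[g=a] ρ[c/h](γ[a; SUM(f)→h](S)))) → 1
E2 stepwise |·|:
  S → 4
  γ[a; SUM(f)→h](S) → 3
  ρ[c/h](γ[a; SUM(f)→h](S)) → 3
  S → 4
  γ[a; MAX(f)→g](S) → 3
  γ[g; MIN(a)→h](γ[a; MAX(f)→g](S)) → 2
  (ρ[c/h](γ[a; SUM(f)→h](S)) ⋈[a=g] γ[g; MIN(a)→h](γ[a; MAX(f)→g](S))) → 1
  π[g,h,a,c]((ρ[c/h](γ[a; SUM(f)→h](S)) ⋈[a=g] γ[g; MIN(a)→h](γ[a; MAX(f)→g](S)))) → 1
  π[h](π[g,h,a,c]((ρ[c/h](γ[a; SUM(f)→h](S)) ⋈[a=g] γ[g; MIN(a)→h](γ[a; MAX(f)→g](S))))) → 1

E1 and E2 produce the same multiset:
h
3

yes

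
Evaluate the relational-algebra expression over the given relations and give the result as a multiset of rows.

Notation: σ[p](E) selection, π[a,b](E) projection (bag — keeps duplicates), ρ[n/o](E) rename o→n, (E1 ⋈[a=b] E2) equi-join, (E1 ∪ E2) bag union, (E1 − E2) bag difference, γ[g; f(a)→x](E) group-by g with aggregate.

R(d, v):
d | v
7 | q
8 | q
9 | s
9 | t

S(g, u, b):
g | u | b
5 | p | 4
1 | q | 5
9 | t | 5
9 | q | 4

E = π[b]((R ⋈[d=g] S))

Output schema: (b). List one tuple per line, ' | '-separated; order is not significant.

Row counts bottom-up:
  R → 4
  S → 4
  (R ⋈[d=g] S) → 4
  π[b]((R ⋈[d=g] S)) → 4

== RESULT ==
b
4
4
5
5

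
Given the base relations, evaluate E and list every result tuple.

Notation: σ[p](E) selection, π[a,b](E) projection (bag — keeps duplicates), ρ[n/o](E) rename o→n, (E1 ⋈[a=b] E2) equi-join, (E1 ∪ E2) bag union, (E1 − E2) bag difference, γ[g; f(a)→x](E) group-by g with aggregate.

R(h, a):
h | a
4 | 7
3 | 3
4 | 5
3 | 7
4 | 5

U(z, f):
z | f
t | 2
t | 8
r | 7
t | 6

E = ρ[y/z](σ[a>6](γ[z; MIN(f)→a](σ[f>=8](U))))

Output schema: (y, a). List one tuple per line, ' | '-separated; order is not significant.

Stepwise |·|:
  U → 4
  σ[f>=8](U) → 1
  γ[z; MIN(f)→a](σ[f>=8](U)) → 1
  σ[a>6](γ[z; MIN(f)→a](σ[f>=8](U))) → 1
  ρ[y/z](σ[a>6](γ[z; MIN(f)→a](σ[f>=8](U)))) → 1

== RESULT ==
y | a
t | 8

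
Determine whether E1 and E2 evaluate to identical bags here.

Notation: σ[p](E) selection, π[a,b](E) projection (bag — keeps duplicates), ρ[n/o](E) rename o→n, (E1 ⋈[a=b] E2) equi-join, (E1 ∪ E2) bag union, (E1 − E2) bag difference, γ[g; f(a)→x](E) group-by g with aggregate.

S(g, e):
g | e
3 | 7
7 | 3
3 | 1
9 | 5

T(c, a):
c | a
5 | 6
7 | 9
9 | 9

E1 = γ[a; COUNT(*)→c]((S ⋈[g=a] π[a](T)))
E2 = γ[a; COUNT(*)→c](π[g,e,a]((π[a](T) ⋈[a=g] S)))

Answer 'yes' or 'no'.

E1 per-node cardinality:
  S → 4
  T → 3
  π[a](T) → 3
  (S ⋈[g=a] π[a](T)) → 2
  γ[a; COUNT(*)→c]((S ⋈[g=a] π[a](T))) → 1
E2 per-node cardinality:
  T → 3
  π[a](T) → 3
  S → 4
  (π[a](T) ⋈[a=g] S) → 2
  π[g,e,a]((π[a](T) ⋈[a=g] S)) → 2
  γ[a; COUNT(*)→c](π[g,e,a]((π[a](T) ⋈[a=g] S))) → 1

E1 and E2 produce the same multiset:
a | c
9 | 2

yes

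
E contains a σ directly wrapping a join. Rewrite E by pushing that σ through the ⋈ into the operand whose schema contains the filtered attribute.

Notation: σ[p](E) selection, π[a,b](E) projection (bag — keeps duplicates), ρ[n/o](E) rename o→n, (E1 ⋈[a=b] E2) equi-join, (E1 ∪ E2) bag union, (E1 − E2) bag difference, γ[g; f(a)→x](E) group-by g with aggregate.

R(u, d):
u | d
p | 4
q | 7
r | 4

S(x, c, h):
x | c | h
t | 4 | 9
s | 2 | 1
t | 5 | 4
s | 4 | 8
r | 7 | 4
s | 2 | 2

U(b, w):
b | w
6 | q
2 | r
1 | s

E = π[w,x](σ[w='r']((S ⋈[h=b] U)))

σ filters on w, owned by the right side.
E' = π[w,x]((S ⋈[h=b] σ[w='r'](U)))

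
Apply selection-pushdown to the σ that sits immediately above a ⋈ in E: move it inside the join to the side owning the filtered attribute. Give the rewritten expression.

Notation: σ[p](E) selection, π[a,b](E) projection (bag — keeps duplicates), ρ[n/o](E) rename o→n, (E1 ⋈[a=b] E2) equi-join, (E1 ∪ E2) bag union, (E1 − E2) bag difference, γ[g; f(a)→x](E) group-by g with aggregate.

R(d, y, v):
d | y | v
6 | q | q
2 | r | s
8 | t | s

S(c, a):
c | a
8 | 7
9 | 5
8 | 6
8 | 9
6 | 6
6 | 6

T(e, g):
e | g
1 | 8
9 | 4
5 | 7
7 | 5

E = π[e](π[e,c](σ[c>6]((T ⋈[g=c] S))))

σ filters on c, owned by the right side.
E' = π[e](π[e,c]((T ⋈[g=c] σ[c>6](S))))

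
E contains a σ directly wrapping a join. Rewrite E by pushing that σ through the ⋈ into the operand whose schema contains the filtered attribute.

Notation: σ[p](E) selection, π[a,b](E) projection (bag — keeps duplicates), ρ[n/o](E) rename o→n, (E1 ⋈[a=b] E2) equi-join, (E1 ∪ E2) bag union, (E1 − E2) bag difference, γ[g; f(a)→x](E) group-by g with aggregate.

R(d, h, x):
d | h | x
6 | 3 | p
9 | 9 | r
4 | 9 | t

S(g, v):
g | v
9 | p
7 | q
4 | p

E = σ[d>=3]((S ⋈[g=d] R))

σ filters on d, owned by the right side.
E' = (S ⋈[g=d] σ[d>=3](R))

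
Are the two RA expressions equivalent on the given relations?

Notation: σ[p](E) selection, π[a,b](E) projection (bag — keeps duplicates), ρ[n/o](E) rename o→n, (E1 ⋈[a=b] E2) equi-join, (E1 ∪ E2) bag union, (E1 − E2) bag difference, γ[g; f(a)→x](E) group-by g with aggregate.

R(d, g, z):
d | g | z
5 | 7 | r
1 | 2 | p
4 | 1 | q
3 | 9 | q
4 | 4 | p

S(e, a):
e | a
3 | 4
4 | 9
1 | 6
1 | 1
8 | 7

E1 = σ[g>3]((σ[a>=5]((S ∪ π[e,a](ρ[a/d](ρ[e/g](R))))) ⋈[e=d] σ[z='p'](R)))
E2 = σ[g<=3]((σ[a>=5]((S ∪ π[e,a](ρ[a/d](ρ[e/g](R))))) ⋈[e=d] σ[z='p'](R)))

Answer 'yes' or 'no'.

E1 subexpression sizes:
  S → 5
  R → 5
  ρ[e/g](R) → 5
  ρ[a/d](ρ[e/g](R)) → 5
  π[e,a](ρ[a/d](ρ[e/g](R))) → 5
  (S ∪ π[e,a](ρ[a/d](ρ[e/g](R)))) → 10
  σ[a>=5]((S ∪ π[e,a](ρ[a/d](ρ[e/g](R))))) → 4
  R → 5
  σ[z='p'](R) → 2
  (σ[a>=5]((S ∪ π[e,a](ρ[a/d](ρ[e/g](R))))) ⋈[e=d] σ[z='p'](R)) → 2
  σ[g>3]((σ[a>=5]((S ∪ π[e,a](ρ[a/d](ρ[e/g](R))))) ⋈[e=d] σ[z='p'](R))) → 1
E2 subexpression sizes:
  S → 5
  R → 5
  ρ[e/g](R) → 5
  ρ[a/d](ρ[e/g](R)) → 5
  π[e,a](ρ[a/d](ρ[e/g](R))) → 5
  (S ∪ π[e,a](ρ[a/d](ρ[e/g](R)))) → 10
  σ[a>=5]((S ∪ π[e,a](ρ[a/d](ρ[e/g](R))))) → 4
  R → 5
  σ[z='p'](R) → 2
  (σ[a>=5]((S ∪ π[e,a](ρ[a/d](ρ[e/g](R))))) ⋈[e=d] σ[z='p'](R)) → 2
  σ[g<=3]((σ[a>=5]((S ∪ π[e,a](ρ[a/d](ρ[e/g](R))))) ⋈[e=d] σ[z='p'](R))) → 1

E1 result:
e | a | d | g | z
4 | 9 | 4 | 4 | p
E2 result:
e | a | d | g | z
1 | 6 | 1 | 2 | p
Witness: (4, 9, 4, 4, 'p') appears 1× in E1 but 0× in E2.

no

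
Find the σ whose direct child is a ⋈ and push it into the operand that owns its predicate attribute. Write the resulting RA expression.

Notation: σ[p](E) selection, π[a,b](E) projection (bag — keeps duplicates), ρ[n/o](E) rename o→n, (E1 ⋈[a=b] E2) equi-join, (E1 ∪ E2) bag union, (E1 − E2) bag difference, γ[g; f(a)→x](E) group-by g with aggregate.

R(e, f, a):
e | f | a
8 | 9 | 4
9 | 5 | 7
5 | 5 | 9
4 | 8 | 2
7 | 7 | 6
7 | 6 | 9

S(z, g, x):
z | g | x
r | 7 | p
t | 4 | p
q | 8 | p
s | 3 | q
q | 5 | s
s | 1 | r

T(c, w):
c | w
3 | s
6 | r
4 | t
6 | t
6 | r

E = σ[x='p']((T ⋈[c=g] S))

σ filters on x, owned by the right side.
E' = (T ⋈[c=g] σ[x='p'](S))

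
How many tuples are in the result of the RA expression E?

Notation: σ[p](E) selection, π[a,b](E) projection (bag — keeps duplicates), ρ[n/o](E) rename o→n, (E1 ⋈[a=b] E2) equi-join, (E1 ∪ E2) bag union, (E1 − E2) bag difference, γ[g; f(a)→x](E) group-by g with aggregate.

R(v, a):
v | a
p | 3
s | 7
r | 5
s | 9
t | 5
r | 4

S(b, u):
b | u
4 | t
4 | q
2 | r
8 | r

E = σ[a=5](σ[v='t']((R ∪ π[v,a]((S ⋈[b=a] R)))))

Stepwise |·|:
  R → 6
  S → 4
  R → 6
  (S ⋈[b=a] R) → 2
  π[v,a]((S ⋈[b=a] R)) → 2
  (R ∪ π[v,a]((S ⋈[b=a] R))) → 8
  σ[v='t']((R ∪ π[v,a]((S ⋈[b=a] R)))) → 1
  σ[a=5](σ[v='t']((R ∪ π[v,a]((S ⋈[b=a] R))))) → 1

|E| = 1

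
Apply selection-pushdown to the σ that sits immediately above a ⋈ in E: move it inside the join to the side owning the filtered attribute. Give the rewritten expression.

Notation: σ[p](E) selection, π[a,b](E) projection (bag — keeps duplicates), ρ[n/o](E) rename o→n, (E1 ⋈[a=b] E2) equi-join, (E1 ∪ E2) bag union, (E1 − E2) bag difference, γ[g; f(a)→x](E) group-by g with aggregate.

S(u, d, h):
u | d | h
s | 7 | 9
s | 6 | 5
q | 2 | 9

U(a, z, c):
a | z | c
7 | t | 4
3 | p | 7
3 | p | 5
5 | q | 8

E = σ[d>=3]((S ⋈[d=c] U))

σ filters on d, owned by the left side.
E' = (σ[d>=3](S) ⋈[d=c] U)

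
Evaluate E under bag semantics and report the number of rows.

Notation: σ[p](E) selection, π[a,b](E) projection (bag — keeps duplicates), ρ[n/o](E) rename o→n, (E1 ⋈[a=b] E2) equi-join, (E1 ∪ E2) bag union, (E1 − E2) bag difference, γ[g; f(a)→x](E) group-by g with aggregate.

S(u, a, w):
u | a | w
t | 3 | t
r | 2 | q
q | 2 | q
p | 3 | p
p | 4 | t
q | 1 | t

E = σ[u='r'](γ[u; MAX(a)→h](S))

Row counts bottom-up:
  S → 6
  γ[u; MAX(a)→h](S) → 4
  σ[u='r'](γ[u; MAX(a)→h](S)) → 1

|E| = 1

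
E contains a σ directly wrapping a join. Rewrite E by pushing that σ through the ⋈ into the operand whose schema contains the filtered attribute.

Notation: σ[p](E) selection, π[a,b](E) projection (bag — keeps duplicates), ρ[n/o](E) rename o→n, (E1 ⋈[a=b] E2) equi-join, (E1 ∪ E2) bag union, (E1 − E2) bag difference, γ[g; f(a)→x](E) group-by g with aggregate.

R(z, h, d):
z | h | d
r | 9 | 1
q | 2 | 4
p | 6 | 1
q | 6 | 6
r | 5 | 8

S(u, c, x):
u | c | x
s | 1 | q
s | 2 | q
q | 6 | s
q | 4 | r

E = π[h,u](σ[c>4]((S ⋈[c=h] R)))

σ filters on c, owned by the left side.
E' = π[h,u]((σ[c>4](S) ⋈[c=h] R))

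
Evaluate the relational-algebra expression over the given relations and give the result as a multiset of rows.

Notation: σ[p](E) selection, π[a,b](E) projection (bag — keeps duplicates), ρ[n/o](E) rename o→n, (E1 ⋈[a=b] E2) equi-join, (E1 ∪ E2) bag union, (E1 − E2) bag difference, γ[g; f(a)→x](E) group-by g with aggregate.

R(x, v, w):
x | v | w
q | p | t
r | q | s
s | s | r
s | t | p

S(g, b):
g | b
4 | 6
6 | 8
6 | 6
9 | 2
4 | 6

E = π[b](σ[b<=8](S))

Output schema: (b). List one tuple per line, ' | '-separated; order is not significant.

Per-node cardinality:
  S → 5
  σ[b<=8](S) → 5
  π[b](σ[b<=8](S)) → 5

== RESULT ==
b
2
6
6
6
8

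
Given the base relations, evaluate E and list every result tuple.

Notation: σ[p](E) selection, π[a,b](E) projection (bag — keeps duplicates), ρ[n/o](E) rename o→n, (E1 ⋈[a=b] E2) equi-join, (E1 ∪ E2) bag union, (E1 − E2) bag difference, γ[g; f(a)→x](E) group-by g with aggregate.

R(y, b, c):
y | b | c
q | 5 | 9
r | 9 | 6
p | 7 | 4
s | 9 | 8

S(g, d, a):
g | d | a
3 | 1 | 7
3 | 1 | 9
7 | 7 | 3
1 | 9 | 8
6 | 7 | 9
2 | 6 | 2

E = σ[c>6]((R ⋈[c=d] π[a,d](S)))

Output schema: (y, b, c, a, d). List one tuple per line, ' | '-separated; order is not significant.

Row counts bottom-up:
  R → 4
  S → 6
  π[a,d](S) → 6
  (R ⋈[c=d] π[a,d](S)) → 2
  σ[c>6]((R ⋈[c=d] π[a,d](S))) → 1

== RESULT ==
y | b | c | a | d
q | 5 | 9 | 8 | 9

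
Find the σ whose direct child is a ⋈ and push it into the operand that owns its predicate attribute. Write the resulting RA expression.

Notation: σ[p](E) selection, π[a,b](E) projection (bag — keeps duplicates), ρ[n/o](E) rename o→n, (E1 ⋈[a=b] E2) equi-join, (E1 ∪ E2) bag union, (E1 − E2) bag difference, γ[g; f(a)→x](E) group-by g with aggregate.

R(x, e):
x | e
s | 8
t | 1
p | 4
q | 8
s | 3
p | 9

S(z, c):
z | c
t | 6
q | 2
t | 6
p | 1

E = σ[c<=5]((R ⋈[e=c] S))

σ filters on c, owned by the right side.
E' = (R ⋈[e=c] σ[c<=5](S))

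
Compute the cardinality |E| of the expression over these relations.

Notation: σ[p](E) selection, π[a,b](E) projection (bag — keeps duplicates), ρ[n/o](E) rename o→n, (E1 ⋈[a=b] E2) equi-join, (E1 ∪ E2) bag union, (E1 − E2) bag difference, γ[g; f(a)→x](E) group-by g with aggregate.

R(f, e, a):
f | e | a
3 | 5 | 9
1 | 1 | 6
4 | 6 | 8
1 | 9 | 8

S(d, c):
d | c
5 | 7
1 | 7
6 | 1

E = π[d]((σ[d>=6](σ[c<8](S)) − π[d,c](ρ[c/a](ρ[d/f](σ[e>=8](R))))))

Per-node cardinality:
  S → 3
  σ[c<8](S) → 3
  σ[d>=6](σ[c<8](S)) → 1
  R → 4
  σ[e>=8](R) → 1
  ρ[d/f](σ[e>=8](R)) → 1
  ρ[c/a](ρ[d/f](σ[e>=8](R))) → 1
  π[d,c](ρ[c/a](ρ[d/f](σ[e>=8](R)))) → 1
  (σ[d>=6](σ[c<8](S)) − π[d,c](ρ[c/a](ρ[d/f](σ[e>=8](R))))) → 1
  π[d]((σ[d>=6](σ[c<8](S)) − π[d,c](ρ[c/a](ρ[d/f](σ[e>=8](R)))))) → 1

|E| = 1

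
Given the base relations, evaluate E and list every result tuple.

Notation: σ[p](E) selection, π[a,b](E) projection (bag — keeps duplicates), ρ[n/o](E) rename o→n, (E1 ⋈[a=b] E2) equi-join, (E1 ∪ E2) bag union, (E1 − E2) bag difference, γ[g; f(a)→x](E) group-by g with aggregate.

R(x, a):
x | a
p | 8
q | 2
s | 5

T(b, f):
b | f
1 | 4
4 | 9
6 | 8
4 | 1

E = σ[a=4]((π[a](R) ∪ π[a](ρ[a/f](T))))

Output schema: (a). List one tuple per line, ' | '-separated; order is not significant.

Stepwise |·|:
  R → 3
  π[a](R) → 3
  T → 4
  ρ[a/f](T) → 4
  π[a](ρ[a/f](T)) → 4
  (π[a](R) ∪ π[a](ρ[a/f](T))) → 7
  σ[a=4]((π[a](R) ∪ π[a](ρ[a/f](T)))) → 1

== RESULT ==
a
4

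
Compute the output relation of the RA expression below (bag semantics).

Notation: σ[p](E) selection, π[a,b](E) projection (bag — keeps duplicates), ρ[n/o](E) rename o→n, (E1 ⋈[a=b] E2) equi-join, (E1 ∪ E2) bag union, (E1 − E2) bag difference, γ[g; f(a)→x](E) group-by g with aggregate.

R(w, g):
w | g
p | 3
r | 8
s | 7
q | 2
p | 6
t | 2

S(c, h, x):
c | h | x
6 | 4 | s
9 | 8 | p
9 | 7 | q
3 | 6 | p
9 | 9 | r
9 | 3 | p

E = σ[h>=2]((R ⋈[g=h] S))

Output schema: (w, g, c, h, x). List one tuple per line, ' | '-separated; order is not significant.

Row counts bottom-up:
  R → 6
  S → 6
  (R ⋈[g=h] S) → 4
  σ[h>=2]((R ⋈[g=h] S)) → 4

== RESULT ==
w | g | c | h | x
p | 3 | 9 | 3 | p
p | 6 | 3 | 6 | p
r | 8 | 9 | 8 | p
s | 7 | 9 | 7 | q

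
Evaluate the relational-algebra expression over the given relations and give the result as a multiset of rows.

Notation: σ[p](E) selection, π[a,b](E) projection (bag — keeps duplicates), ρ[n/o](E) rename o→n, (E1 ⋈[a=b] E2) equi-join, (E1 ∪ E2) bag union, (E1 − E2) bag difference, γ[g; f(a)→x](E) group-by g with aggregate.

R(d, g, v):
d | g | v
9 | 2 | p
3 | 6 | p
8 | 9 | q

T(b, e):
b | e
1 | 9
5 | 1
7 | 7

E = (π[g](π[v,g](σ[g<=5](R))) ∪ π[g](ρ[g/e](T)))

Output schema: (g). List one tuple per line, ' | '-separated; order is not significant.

Subexpression sizes:
  R → 3
  σ[g<=5](R) → 1
  π[v,g](σ[g<=5](R)) → 1
  π[g](π[v,g](σ[g<=5](R))) → 1
  T → 3
  ρ[g/e](T) → 3
  π[g](ρ[g/e](T)) → 3
  (π[g](π[v,g](σ[g<=5](R))) ∪ π[g](ρ[g/e](T))) → 4

== RESULT ==
g
1
2
7
9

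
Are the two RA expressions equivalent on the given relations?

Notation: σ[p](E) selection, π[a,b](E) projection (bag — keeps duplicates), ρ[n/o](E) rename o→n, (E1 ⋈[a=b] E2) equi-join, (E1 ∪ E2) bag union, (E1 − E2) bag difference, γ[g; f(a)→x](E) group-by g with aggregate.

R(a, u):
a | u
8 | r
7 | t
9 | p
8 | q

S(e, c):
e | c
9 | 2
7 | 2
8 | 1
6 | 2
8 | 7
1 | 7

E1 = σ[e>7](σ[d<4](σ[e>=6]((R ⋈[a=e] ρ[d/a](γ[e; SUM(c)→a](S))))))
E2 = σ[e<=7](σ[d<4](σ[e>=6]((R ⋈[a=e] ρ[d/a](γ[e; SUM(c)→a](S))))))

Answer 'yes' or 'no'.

E1 per-node cardinality:
  R → 4
  S → 6
  γ[e; SUM(c)→a](S) → 5
  ρ[d/a](γ[e; SUM(c)→a](S)) → 5
  (R ⋈[a=e] ρ[d/a](γ[e; SUM(c)→a](S))) → 4
  σ[e>=6]((R ⋈[a=e] ρ[d/a](γ[e; SUM(c)→a](S)))) → 4
  σ[d<4](σ[e>=6]((R ⋈[a=e] ρ[d/a](γ[e; SUM(c)→a](S))))) → 2
  σ[e>7](σ[d<4](σ[e>=6]((R ⋈[a=e] ρ[d/a](γ[e; SUM(c)→a](S)))))) → 1
E2 per-node cardinality:
  R → 4
  S → 6
  γ[e; SUM(c)→a](S) → 5
  ρ[d/a](γ[e; SUM(c)→a](S)) → 5
  (R ⋈[a=e] ρ[d/a](γ[e; SUM(c)→a](S))) → 4
  σ[e>=6]((R ⋈[a=e] ρ[d/a](γ[e; SUM(c)→a](S)))) → 4
  σ[d<4](σ[e>=6]((R ⋈[a=e] ρ[d/a](γ[e; SUM(c)→a](S))))) → 2
  σ[e<=7](σ[d<4](σ[e>=6]((R ⋈[a=e] ρ[d/a](γ[e; SUM(c)→a](S)))))) → 1

E1 result:
a | u | e | d
9 | p | 9 | 2
E2 result:
a | u | e | d
7 | t | 7 | 2
Witness: (7, 't', 7, 2) appears 0× in E1 but 1× in E2.

no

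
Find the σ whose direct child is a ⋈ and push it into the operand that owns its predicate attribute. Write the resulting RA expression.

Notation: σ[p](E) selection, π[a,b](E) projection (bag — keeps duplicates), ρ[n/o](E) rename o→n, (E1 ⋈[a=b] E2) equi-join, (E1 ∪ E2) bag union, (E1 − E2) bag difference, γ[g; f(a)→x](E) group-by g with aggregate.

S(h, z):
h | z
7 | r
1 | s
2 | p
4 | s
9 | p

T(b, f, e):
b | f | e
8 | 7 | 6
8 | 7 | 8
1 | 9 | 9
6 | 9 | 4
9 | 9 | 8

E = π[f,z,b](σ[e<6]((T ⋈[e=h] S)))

σ filters on e, owned by the left side.
E' = π[f,z,b]((σ[e<6](T) ⋈[e=h] S))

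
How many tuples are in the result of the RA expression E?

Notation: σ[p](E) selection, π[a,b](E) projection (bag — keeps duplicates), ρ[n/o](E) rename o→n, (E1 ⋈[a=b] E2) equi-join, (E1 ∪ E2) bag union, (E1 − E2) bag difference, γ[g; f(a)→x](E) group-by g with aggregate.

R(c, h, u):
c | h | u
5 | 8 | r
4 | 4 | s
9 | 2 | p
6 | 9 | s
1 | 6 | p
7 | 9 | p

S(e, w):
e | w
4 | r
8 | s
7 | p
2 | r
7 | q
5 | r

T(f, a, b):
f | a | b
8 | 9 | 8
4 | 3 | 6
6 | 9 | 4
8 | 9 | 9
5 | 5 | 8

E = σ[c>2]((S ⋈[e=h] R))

Per-node cardinality:
  S → 6
  R → 6
  (S ⋈[e=h] R) → 3
  σ[c>2]((S ⋈[e=h] R)) → 3

|E| = 3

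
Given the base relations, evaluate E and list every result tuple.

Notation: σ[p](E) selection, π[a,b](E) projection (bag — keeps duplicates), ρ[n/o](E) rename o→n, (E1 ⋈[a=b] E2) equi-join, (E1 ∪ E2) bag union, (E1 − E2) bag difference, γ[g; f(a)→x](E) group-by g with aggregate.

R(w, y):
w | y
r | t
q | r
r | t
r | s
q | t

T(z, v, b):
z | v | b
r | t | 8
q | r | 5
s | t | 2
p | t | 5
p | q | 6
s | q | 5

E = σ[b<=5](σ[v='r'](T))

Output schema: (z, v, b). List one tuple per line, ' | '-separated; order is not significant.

Row counts bottom-up:
  T → 6
  σ[v='r'](T) → 1
  σ[b<=5](σ[v='r'](T)) → 1

== RESULT ==
z | v | b
q | r | 5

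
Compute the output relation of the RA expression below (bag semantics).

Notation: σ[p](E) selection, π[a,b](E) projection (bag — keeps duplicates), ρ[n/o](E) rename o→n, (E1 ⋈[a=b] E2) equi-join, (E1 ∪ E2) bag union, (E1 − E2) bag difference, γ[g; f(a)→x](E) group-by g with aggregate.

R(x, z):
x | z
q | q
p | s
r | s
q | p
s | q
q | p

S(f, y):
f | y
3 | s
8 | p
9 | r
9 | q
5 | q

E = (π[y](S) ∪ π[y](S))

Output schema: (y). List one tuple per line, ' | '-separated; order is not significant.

Stepwise |·|:
  S → 5
  π[y](S) → 5
  S → 5
  π[y](S) → 5
  (π[y](S) ∪ π[y](S)) → 10

== RESULT ==
y
p
p
q
q
q
q
r
r
s
s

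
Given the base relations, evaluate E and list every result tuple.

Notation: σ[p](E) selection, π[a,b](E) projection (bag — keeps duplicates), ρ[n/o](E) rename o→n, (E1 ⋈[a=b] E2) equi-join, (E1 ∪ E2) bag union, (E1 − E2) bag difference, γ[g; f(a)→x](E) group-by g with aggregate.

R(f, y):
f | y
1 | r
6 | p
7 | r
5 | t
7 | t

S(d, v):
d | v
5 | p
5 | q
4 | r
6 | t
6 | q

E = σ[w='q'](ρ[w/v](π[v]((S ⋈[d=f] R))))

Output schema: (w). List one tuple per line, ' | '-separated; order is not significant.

Per-node cardinality:
  S → 5
  R → 5
  (S ⋈[d=f] R) → 4
  π[v]((S ⋈[d=f] R)) → 4
  ρ[w/v](π[v]((S ⋈[d=f] R))) → 4
  σ[w='q'](ρ[w/v](π[v]((S ⋈[d=f] R)))) → 2

== RESULT ==
w
q
q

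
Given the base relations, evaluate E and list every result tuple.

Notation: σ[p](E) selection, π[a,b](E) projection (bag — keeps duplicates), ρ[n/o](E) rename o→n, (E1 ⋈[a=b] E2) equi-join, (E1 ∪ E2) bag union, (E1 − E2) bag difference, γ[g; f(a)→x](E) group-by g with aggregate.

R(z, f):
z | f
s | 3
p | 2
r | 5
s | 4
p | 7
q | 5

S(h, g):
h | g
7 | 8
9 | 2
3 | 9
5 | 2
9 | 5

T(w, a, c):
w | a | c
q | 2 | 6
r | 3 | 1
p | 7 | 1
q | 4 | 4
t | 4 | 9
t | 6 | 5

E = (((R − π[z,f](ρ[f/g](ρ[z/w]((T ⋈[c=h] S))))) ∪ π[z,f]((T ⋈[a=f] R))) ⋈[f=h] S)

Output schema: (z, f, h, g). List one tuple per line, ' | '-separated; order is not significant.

Stepwise |·|:
  R → 6
  T → 6
  S → 5
  (T ⋈[c=h] S) → 3
  ρ[z/w]((T ⋈[c=h] S)) → 3
  ρ[f/g](ρ[z/w]((T ⋈[c=h] S))) → 3
  π[z,f](ρ[f/g](ρ[z/w]((T ⋈[c=h] S)))) → 3
  (R − π[z,f](ρ[f/g](ρ[z/w]((T ⋈[c=h] S))))) → 6
  T → 6
  R → 6
  (T ⋈[a=f] R) → 5
  π[z,f]((T ⋈[a=f] R)) → 5
  ((R − π[z,f](ρ[f/g](ρ[z/w]((T ⋈[c=h] S))))) ∪ π[z,f]((T ⋈[a=f] R))) → 11
  S → 5
  (((R − π[z,f](ρ[f/g](ρ[z/w]((T ⋈[c=h] S))))) ∪ π[z,f]((T ⋈[a=f] R))) ⋈[f=h] S) → 6

== RESULT ==
z | f | h | g
p | 7 | 7 | 8
p | 7 | 7 | 8
q | 5 | 5 | 2
r | 5 | 5 | 2
s | 3 | 3 | 9
s | 3 | 3 | 9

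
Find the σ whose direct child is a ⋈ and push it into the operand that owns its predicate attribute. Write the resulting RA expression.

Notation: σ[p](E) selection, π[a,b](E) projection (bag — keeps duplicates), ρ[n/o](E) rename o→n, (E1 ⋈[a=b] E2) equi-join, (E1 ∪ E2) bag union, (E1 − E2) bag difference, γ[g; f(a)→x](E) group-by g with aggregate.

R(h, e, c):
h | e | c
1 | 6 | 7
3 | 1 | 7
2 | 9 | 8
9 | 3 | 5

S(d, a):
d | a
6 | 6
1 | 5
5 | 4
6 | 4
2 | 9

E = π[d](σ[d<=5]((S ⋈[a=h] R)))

σ filters on d, owned by the left side.
E' = π[d]((σ[d<=5](S) ⋈[a=h] R))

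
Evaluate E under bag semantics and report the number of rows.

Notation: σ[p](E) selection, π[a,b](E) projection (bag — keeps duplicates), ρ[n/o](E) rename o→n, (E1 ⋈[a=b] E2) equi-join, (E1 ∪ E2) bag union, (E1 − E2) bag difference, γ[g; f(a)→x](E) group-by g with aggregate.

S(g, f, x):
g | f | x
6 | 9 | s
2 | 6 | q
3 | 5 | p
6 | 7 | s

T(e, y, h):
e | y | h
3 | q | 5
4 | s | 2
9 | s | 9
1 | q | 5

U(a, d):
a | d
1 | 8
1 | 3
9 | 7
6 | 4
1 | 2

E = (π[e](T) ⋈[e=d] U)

Stepwise |·|:
  T → 4
  π[e](T) → 4
  U → 5
  (π[e](T) ⋈[e=d] U) → 2

|E| = 2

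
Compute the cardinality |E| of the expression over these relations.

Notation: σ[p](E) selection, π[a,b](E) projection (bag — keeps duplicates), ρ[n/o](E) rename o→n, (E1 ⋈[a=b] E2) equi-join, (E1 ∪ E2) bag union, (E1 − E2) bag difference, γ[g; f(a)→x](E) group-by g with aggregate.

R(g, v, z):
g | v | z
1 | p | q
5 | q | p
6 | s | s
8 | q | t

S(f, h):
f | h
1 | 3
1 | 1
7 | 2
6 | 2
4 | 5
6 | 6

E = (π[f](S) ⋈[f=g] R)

Per-node cardinality:
  S → 6
  π[f](S) → 6
  R → 4
  (π[f](S) ⋈[f=g] R) → 4

|E| = 4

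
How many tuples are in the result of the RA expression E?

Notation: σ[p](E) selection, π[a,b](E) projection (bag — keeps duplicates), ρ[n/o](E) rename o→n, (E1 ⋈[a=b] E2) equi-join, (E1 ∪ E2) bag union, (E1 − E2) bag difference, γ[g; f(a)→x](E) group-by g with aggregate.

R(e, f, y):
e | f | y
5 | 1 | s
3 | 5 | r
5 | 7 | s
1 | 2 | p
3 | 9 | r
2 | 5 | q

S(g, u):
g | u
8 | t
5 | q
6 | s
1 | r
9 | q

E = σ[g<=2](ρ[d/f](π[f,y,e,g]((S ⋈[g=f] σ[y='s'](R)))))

Row counts bottom-up:
  S → 5
  R → 6
  σ[y='s'](R) → 2
  (S ⋈[g=f] σ[y='s'](R)) → 1
  π[f,y,e,g]((S ⋈[g=f] σ[y='s'](R))) → 1
  ρ[d/f](π[f,y,e,g]((S ⋈[g=f] σ[y='s'](R)))) → 1
  σ[g<=2](ρ[d/f](π[f,y,e,g]((S ⋈[g=f] σ[y='s'](R))))) → 1

|E| = 1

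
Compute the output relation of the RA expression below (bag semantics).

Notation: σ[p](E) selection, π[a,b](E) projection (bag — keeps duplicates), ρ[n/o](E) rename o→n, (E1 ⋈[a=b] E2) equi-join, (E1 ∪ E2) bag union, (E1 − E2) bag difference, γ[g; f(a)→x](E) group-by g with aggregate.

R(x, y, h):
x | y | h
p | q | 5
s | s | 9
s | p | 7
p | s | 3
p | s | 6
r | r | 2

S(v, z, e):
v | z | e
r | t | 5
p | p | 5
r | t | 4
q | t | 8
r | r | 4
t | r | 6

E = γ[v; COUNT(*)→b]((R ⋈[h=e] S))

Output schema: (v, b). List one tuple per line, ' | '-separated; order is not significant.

Per-node cardinality:
  R → 6
  S → 6
  (R ⋈[h=e] S) → 3
  γ[v; COUNT(*)→b]((R ⋈[h=e] S)) → 3

== RESULT ==
v | b
p | 1
r | 1
t | 1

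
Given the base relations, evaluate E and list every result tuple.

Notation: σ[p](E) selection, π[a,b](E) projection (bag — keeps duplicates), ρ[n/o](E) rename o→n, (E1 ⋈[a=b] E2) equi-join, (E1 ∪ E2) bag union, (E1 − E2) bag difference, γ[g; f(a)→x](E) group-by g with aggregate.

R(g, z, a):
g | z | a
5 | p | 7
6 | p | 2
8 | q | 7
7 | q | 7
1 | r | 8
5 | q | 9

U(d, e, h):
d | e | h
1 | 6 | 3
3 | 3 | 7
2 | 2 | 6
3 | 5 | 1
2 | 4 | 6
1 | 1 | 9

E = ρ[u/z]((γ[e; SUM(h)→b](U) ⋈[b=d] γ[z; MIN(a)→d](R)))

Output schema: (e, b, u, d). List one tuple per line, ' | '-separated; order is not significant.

Stepwise |·|:
  U → 6
  γ[e; SUM(h)→b](U) → 6
  R → 6
  γ[z; MIN(a)→d](R) → 3
  (γ[e; SUM(h)→b](U) ⋈[b=d] γ[z; MIN(a)→d](R)) → 1
  ρ[u/z]((γ[e; SUM(h)→b](U) ⋈[b=d] γ[z; MIN(a)→d](R))) → 1

== RESULT ==
e | b | u | d
3 | 7 | q | 7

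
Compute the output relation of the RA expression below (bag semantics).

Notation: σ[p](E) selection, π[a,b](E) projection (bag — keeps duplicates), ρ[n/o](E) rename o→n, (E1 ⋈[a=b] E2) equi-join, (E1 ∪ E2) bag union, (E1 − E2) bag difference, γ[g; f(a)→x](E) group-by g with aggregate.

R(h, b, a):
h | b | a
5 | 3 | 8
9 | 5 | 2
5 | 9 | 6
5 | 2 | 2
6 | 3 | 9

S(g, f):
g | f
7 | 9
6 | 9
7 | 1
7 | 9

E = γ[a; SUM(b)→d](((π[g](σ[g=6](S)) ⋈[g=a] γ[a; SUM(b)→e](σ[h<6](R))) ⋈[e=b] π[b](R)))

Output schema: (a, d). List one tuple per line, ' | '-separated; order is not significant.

Subexpression sizes:
  S → 4
  σ[g=6](S) → 1
  π[g](σ[g=6](S)) → 1
  R → 5
  σ[h<6](R) → 3
  γ[a; SUM(b)→e](σ[h<6](R)) → 3
  (π[g](σ[g=6](S)) ⋈[g=a] γ[a; SUM(b)→e](σ[h<6](R))) → 1
  R → 5
  π[b](R) → 5
  ((π[g](σ[g=6](S)) ⋈[g=a] γ[a; SUM(b)→e](σ[h<6](R))) ⋈[e=b] π[b](R)) → 1
  γ[a; SUM(b)→d](((π[g](σ[g=6](S)) ⋈[g=a] γ[a; SUM(b)→e](σ[h<6](R))) ⋈[e=b] π[b](R))) → 1

== RESULT ==
a | d
6 | 9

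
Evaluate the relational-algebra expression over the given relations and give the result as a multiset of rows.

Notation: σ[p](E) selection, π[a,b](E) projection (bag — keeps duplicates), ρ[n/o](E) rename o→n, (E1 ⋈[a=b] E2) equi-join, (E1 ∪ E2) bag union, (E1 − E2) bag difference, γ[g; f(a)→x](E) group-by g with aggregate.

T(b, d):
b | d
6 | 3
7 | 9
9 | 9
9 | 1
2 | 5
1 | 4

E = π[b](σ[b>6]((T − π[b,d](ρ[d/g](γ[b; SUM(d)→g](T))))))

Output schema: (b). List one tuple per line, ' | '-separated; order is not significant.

Per-node cardinality:
  T → 6
  T → 6
  γ[b; SUM(d)→g](T) → 5
  ρ[d/g](γ[b; SUM(d)→g](T)) → 5
  π[b,d](ρ[d/g](γ[b; SUM(d)→g](T))) → 5
  (T − π[b,d](ρ[d/g](γ[b; SUM(d)→g](T)))) → 2
  σ[b>6]((T − π[b,d](ρ[d/g](γ[b; SUM(d)→g](T))))) → 2
  π[b](σ[b>6]((T − π[b,d](ρ[d/g](γ[b; SUM(d)→g](T)))))) → 2

== RESULT ==
b
9
9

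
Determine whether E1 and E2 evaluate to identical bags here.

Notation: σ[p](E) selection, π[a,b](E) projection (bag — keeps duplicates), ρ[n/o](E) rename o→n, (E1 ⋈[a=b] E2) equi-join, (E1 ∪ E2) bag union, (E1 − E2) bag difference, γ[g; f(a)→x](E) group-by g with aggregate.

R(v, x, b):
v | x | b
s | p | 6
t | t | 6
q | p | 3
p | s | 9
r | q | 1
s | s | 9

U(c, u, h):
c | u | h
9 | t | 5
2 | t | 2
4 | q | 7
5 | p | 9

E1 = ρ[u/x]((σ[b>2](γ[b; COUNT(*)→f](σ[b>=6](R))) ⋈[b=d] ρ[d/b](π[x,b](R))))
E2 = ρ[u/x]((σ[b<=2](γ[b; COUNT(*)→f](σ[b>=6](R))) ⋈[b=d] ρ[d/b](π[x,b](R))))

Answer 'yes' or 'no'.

E1 per-node cardinality:
  R → 6
  σ[b>=6](R) → 4
  γ[b; COUNT(*)→f](σ[b>=6](R)) → 2
  σ[b>2](γ[b; COUNT(*)→f](σ[b>=6](R))) → 2
  R → 6
  π[x,b](R) → 6
  ρ[d/b](π[x,b](R)) → 6
  (σ[b>2](γ[b; COUNT(*)→f](σ[b>=6](R))) ⋈[b=d] ρ[d/b](π[x,b](R))) → 4
  ρ[u/x]((σ[b>2](γ[b; COUNT(*)→f](σ[b>=6](R))) ⋈[b=d] ρ[d/b](π[x,b](R)))) → 4
E2 per-node cardinality:
  R → 6
  σ[b>=6](R) → 4
  γ[b; COUNT(*)→f](σ[b>=6](R)) → 2
  σ[b<=2](γ[b; COUNT(*)→f](σ[b>=6](R))) → 0
  R → 6
  π[x,b](R) → 6
  ρ[d/b](π[x,b](R)) → 6
  (σ[b<=2](γ[b; COUNT(*)→f](σ[b>=6](R))) ⋈[b=d] ρ[d/b](π[x,b](R))) → 0
  ρ[u/x]((σ[b<=2](γ[b; COUNT(*)→f](σ[b>=6](R))) ⋈[b=d] ρ[d/b](π[x,b](R)))) → 0

E1 result:
b | f | u | d
6 | 2 | p | 6
6 | 2 | t | 6
9 | 2 | s | 9
9 | 2 | s | 9
E2 result:
b | f | u | d
(0 rows)
Witness: (6, 2, 'p', 6) appears 1× in E1 but 0× in E2.

no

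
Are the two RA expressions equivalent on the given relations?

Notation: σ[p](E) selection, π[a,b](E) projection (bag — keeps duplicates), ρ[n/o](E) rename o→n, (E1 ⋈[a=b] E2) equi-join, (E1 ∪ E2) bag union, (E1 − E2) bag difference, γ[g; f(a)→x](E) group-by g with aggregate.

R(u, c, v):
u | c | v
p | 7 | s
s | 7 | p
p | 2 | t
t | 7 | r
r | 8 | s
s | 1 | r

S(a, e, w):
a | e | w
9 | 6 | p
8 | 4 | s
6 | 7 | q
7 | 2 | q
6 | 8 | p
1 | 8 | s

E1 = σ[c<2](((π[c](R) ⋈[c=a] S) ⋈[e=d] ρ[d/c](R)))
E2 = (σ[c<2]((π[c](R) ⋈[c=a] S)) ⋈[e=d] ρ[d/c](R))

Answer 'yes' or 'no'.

E1 per-node cardinality:
  R → 6
  π[c](R) → 6
  S → 6
  (π[c](R) ⋈[c=a] S) → 5
  R → 6
  ρ[d/c](R) → 6
  ((π[c](R) ⋈[c=a] S) ⋈[e=d] ρ[d/c](R)) → 4
  σ[c<2](((π[c](R) ⋈[c=a] S) ⋈[e=d] ρ[d/c](R))) → 1
E2 per-node cardinality:
  R → 6
  π[c](R) → 6
  S → 6
  (π[c](R) ⋈[c=a] S) → 5
  σ[c<2]((π[c](R) ⋈[c=a] S)) → 1
  R → 6
  ρ[d/c](R) → 6
  (σ[c<2]((π[c](R) ⋈[c=a] S)) ⋈[e=d] ρ[d/c](R)) → 1

E1 and E2 produce the same multiset:
c | a | e | w | u | d | v
1 | 1 | 8 | s | r | 8 | s

yes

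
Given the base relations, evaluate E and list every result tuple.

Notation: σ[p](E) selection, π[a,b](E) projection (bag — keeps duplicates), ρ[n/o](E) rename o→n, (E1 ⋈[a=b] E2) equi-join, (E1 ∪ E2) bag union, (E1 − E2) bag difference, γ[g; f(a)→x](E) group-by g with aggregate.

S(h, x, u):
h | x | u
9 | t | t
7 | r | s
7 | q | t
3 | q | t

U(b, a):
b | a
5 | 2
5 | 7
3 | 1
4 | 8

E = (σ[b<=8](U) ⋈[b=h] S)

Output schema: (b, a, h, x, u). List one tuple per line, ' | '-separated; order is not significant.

Subexpression sizes:
  U → 4
  σ[b<=8](U) → 4
  S → 4
  (σ[b<=8](U) ⋈[b=h] S) → 1

== RESULT ==
b | a | h | x | u
3 | 1 | 3 | q | t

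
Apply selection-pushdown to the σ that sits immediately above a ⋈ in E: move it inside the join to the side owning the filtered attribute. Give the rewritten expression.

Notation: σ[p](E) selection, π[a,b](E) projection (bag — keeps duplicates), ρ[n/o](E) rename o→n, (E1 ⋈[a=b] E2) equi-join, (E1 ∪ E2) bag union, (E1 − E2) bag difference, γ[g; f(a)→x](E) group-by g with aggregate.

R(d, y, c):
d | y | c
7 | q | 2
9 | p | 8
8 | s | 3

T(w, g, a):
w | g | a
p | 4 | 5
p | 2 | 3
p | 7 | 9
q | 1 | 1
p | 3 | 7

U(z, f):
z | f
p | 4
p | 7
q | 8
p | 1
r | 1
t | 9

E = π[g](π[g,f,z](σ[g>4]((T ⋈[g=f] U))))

σ filters on g, owned by the left side.
E' = π[g](π[g,f,z]((σ[g>4](T) ⋈[g=f] U)))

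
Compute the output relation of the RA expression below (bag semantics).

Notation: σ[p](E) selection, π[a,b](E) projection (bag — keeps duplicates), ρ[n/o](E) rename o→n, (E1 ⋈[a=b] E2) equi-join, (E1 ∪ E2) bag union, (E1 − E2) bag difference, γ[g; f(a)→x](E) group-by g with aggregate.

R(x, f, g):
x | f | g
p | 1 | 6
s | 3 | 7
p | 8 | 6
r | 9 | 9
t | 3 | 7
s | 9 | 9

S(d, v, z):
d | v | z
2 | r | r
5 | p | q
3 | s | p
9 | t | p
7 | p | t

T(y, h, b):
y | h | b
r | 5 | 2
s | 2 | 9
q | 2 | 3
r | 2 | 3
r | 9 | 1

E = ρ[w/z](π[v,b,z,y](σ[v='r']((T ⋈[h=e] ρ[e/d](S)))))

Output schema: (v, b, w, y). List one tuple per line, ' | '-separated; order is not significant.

Subexpression sizes:
  T → 5
  S → 5
  ρ[e/d](S) → 5
  (T ⋈[h=e] ρ[e/d](S)) → 5
  σ[v='r']((T ⋈[h=e] ρ[e/d](S))) → 3
  π[v,b,z,y](σ[v='r']((T ⋈[h=e] ρ[e/d](S)))) → 3
  ρ[w/z](π[v,b,z,y](σ[v='r']((T ⋈[h=e] ρ[e/d](S))))) → 3

== RESULT ==
v | b | w | y
r | 3 | r | q
r | 3 | r | r
r | 9 | r | s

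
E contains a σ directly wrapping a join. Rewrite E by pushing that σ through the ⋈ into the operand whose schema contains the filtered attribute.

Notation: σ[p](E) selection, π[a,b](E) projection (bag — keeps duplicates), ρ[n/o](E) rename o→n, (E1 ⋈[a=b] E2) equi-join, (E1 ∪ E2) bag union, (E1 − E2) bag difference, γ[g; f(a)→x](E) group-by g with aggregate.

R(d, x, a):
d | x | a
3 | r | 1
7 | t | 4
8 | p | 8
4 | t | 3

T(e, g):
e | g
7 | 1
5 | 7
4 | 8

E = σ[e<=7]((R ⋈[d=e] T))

σ filters on e, owned by the right side.
E' = (R ⋈[d=e] σ[e<=7](T))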